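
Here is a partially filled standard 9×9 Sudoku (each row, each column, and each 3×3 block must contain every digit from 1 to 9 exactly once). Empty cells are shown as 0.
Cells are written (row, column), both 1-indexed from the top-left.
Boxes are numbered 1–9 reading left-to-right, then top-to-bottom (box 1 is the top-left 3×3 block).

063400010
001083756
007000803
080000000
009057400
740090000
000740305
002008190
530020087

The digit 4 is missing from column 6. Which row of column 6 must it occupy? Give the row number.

4

Consider where 4 can go in column 6.
(1,6) is out (row 1 already has a 4).
(3,6) is out (box 2 already has a 4).
(6,6) is out (row 6 already has a 4).
(7,6) is out (row 7 already has a 4).
(9,6) is out (box 8 already has a 4).
So the only cell in column 6 that can hold 4 is (4,6).
That is row 4.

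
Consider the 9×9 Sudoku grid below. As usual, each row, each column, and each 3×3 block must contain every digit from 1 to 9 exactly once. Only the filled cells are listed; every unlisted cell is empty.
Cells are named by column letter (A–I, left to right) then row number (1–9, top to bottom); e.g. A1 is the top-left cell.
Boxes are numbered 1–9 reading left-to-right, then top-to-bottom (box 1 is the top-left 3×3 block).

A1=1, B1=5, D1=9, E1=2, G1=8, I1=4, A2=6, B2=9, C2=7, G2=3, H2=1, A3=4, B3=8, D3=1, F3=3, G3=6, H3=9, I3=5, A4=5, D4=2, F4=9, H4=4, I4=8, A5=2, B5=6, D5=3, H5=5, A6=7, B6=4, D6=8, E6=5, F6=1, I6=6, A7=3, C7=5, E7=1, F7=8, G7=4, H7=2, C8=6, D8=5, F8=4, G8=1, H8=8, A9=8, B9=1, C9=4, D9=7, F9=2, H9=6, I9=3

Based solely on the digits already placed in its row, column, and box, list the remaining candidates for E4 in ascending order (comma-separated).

Row 4 already contains {2, 4, 5, 8, 9}.
Column E already contains {1, 2, 5}.
Its 3×3 block (box 5) already contains {1, 2, 3, 5, 8, 9}.
Removing those from 1–9 leaves {6, 7} as the candidates for E4.

6,7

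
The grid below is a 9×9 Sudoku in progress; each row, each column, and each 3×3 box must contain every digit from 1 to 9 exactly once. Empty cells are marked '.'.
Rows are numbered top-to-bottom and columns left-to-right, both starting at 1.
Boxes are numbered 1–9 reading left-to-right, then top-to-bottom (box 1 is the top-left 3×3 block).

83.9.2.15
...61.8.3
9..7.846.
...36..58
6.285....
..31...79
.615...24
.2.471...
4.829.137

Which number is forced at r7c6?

Row 7 already contains {1, 2, 4, 5, 6}.
Column 6 already contains {1, 2, 8}.
Its 3×3 block (box 8) already contains {1, 2, 4, 5, 7, 9}.
The only value from 1–9 not eliminated is 3, so r7c6 = 3.

3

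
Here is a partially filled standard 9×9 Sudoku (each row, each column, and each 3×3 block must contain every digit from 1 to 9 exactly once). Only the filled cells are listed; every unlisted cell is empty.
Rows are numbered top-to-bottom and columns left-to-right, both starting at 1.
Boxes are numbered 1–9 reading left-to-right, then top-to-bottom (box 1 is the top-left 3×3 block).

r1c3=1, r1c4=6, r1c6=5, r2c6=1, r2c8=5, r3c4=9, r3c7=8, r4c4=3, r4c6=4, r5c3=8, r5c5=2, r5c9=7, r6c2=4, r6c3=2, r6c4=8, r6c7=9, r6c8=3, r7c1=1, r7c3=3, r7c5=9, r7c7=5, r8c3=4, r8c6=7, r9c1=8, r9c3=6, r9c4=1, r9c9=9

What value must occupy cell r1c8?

9

Cell r1c8 itself could take any of {2, 4, 7, 9} by direct elimination.
Consider where 9 can go in column 8.
r3c8 is out (row 3 already has a 9). r4c8 is out (box 6 already has a 9). r5c8 is out (box 6 already has a 9). r7c8 is out (row 7 already has a 9). The remaining empty cells in column 8 are similarly blocked.
So the only cell in column 8 that can hold 9 is r1c8.
Therefore r1c8 = 9.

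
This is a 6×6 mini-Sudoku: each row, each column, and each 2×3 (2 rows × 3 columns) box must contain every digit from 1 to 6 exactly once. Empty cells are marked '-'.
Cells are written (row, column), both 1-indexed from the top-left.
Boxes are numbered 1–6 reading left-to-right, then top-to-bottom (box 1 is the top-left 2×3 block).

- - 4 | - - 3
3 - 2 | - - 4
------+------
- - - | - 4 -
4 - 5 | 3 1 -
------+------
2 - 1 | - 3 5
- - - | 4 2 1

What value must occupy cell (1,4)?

2

Cell (1,4) itself could take any of {1, 2, 5, 6} by direct elimination.
Consider where 2 can go in box 2.
(1,5) is out (column 5 already has a 2).
(2,4) is out (row 2 already has a 2).
(2,5) is out (row 2 already has a 2).
So the only cell in box 2 that can hold 2 is (1,4).
Therefore (1,4) = 2.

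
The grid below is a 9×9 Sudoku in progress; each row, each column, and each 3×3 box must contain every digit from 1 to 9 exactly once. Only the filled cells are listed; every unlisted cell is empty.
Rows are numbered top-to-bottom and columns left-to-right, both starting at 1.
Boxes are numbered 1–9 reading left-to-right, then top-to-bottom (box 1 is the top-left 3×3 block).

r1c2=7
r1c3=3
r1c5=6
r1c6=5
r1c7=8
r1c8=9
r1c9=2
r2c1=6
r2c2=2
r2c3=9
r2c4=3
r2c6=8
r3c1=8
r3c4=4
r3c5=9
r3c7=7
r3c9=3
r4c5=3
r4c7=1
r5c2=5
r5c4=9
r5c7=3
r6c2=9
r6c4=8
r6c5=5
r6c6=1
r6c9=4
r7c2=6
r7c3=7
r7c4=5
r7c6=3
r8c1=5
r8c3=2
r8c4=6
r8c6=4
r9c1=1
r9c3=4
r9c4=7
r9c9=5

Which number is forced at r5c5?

Cell r5c5 itself could take any of {2, 4, 7} by direct elimination.
Consider where 4 can go in column 5.
r2c5 is out (box 2 already has a 4).
r7c5 is out (box 8 already has a 4).
r8c5 is out (row 8 already has a 4).
r9c5 is out (row 9 already has a 4).
So the only cell in column 5 that can hold 4 is r5c5.
Therefore r5c5 = 4.

4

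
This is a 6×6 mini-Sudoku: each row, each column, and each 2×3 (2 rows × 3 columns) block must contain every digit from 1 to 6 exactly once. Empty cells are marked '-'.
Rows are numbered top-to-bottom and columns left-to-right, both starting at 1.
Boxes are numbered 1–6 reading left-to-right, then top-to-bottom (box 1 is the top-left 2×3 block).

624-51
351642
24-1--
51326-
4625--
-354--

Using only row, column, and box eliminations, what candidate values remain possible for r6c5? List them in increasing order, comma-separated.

Row 6 already contains {3, 4, 5}.
Column 5 already contains {4, 5, 6}.
Its 2×3 block (box 6) already contains {4, 5}.
Removing those from 1–6 leaves {1, 2} as the candidates for r6c5.

1,2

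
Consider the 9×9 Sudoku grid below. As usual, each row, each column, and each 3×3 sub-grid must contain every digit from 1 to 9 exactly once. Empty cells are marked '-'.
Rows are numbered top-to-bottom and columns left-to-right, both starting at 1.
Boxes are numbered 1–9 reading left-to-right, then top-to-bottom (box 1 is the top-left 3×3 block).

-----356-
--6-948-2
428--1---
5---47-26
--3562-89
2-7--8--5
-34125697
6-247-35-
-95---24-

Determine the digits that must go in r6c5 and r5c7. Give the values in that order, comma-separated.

1,7

For r6c5:
  Consider where 1 can go in column 5.
  r1c5 is out (box 2 already has a 1).
  r3c5 is out (row 3 already has a 1).
  r9c5 is out (box 8 already has a 1).
  So the only cell in column 5 that can hold 1 is r6c5.
  So r6c5 = 1.
For r5c7:
  Consider where 7 can go in box 6.
  r4c7 is out (row 4 already has a 7).
  r6c7 is out (row 6 already has a 7).
  r6c8 is out (row 6 already has a 7).
  So the only cell in box 6 that can hold 7 is r5c7.
  So r5c7 = 7.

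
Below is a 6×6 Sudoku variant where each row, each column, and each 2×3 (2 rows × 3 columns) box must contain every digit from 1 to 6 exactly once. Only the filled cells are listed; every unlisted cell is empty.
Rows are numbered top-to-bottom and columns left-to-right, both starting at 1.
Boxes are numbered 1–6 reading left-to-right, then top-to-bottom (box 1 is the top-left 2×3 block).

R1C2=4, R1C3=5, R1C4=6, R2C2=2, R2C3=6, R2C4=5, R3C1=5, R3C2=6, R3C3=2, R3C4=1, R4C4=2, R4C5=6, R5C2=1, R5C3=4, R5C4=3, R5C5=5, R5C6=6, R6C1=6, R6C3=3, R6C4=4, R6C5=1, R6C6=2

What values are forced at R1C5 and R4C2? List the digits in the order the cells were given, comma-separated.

For R1C5:
  Consider where 2 can go in column 5.
  R2C5 is out (row 2 already has a 2).
  R3C5 is out (row 3 already has a 2).
  So the only cell in column 5 that can hold 2 is R1C5.
  So R1C5 = 2.
For R4C2:
  Row 4 already contains {2, 6}.
  Column 2 already contains {1, 2, 4, 6}.
  Its 2×3 block (box 3) already contains {2, 5, 6}.
  The only value from 1–6 not eliminated is 3, so R4C2 = 3.

2,3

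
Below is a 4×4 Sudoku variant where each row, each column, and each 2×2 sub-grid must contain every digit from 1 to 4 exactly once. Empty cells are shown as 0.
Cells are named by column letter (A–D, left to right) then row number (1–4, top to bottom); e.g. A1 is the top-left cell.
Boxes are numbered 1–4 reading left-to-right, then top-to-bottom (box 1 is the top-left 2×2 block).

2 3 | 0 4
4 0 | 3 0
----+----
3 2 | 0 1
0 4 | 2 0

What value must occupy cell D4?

Row 4 already contains {2, 4}.
Column D already contains {1, 4}.
Its 2×2 block (box 4) already contains {1, 2}.
The only value from 1–4 not eliminated is 3, so D4 = 3.

3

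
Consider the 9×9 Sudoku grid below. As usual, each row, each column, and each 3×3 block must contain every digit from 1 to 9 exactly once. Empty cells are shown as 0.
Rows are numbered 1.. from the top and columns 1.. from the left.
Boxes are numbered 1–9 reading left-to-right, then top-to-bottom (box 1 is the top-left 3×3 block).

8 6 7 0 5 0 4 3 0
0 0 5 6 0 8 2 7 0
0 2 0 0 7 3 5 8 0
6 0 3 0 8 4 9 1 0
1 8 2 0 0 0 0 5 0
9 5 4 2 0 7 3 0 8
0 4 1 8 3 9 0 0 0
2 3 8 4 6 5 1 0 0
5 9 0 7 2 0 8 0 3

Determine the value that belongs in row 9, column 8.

Cell row 9, column 8 itself could take any of {4, 6} by direct elimination.
Consider where 4 can go in box 9.
row 7, column 7 is out (row 7 already has a 4).
row 7, column 8 is out (row 7 already has a 4).
row 7, column 9 is out (row 7 already has a 4).
row 8, column 8 is out (row 8 already has a 4).
row 8, column 9 is out (row 8 already has a 4).
So the only cell in box 9 that can hold 4 is row 9, column 8.
Therefore row 9, column 8 = 4.

4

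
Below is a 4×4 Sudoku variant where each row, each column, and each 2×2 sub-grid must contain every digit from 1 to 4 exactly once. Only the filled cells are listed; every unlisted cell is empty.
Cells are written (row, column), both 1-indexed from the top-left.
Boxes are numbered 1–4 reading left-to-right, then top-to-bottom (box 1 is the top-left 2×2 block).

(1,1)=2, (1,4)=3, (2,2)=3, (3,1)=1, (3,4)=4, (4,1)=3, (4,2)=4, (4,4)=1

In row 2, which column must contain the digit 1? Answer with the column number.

Consider where 1 can go in row 2.
(2,1) is out (column 1 already has a 1).
(2,4) is out (column 4 already has a 1).
So the only cell in row 2 that can hold 1 is (2,3).
That is column 3.

3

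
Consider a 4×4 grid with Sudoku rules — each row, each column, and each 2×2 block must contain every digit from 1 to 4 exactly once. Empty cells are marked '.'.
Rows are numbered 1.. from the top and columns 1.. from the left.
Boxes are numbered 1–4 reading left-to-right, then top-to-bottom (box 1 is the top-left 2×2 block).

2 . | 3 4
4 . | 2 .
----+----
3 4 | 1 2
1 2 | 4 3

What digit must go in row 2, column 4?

Row 2 already contains {2, 4}.
Column 4 already contains {2, 3, 4}.
Its 2×2 block (box 2) already contains {2, 3, 4}.
The only value from 1–4 not eliminated is 1, so row 2, column 4 = 1.

1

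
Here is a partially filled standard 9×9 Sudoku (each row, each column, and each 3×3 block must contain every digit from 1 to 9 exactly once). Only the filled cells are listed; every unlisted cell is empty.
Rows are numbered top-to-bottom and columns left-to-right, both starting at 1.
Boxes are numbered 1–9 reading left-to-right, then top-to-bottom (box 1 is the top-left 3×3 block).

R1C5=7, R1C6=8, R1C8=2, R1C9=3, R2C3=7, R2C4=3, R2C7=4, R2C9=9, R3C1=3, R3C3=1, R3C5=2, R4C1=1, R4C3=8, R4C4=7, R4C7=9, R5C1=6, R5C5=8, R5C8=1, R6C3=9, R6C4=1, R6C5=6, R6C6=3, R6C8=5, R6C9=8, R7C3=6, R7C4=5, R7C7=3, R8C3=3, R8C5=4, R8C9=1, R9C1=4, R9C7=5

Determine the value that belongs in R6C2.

Cell R6C2 itself could take any of {2, 4, 7} by direct elimination.
Consider where 4 can go in row 6.
R6C1 is out (column 1 already has a 4).
R6C7 is out (column 7 already has a 4).
So the only cell in row 6 that can hold 4 is R6C2.
Therefore R6C2 = 4.

4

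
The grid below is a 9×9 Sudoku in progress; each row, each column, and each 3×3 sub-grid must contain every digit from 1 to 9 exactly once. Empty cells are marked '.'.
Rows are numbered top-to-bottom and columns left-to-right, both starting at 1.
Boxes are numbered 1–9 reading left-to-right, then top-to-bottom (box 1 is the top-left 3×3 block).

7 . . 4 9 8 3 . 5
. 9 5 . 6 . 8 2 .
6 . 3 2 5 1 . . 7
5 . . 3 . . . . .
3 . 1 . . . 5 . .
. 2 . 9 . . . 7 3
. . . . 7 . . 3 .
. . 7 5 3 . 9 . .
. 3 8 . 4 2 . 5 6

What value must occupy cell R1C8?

6

Cell R1C8 itself could take any of {1, 6} by direct elimination.
Consider where 6 can go in box 3.
R2C9 is out (row 2 already has a 6).
R3C7 is out (row 3 already has a 6).
R3C8 is out (row 3 already has a 6).
So the only cell in box 3 that can hold 6 is R1C8.
Therefore R1C8 = 6.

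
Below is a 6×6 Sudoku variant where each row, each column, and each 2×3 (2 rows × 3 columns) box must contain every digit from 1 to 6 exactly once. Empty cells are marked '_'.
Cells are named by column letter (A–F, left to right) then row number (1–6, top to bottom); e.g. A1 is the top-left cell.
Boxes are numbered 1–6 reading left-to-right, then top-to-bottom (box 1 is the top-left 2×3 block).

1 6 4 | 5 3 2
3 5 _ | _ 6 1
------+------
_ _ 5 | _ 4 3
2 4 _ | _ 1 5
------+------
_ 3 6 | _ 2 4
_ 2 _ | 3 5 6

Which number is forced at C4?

3

Row 4 already contains {1, 2, 4, 5}.
Column C already contains {4, 5, 6}.
Its 2×3 block (box 3) already contains {2, 4, 5}.
The only value from 1–6 not eliminated is 3, so C4 = 3.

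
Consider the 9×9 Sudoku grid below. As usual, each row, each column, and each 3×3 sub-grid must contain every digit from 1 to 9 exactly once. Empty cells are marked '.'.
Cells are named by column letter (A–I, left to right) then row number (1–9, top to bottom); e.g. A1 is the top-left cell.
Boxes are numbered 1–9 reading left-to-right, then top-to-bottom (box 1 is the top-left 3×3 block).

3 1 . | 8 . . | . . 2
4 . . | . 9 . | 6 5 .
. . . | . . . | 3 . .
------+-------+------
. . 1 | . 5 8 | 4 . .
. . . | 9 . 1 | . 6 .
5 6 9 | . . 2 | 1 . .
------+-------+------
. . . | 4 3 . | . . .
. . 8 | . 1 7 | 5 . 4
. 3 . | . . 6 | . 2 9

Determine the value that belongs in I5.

5

Cell I5 itself could take any of {3, 5, 7, 8} by direct elimination.
Consider where 5 can go in box 6.
H4 is out (row 4 already has a 5).
I4 is out (row 4 already has a 5).
G5 is out (column G already has a 5).
H6 is out (row 6 already has a 5).
I6 is out (row 6 already has a 5).
So the only cell in box 6 that can hold 5 is I5.
Therefore I5 = 5.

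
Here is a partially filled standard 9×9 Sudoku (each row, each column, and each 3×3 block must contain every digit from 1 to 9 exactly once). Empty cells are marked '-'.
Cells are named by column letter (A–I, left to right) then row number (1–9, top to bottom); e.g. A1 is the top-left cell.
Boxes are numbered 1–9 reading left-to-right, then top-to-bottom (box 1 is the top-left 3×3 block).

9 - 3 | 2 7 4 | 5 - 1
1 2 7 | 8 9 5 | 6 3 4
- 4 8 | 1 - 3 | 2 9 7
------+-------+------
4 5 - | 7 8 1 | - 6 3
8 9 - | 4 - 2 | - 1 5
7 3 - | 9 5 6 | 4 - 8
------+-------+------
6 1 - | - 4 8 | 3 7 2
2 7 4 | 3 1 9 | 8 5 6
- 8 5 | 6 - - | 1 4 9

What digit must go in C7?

Row 7 already contains {1, 2, 3, 4, 6, 7, 8}.
Column C already contains {3, 4, 5, 7, 8}.
Its 3×3 block (box 7) already contains {1, 2, 4, 5, 6, 7, 8}.
The only value from 1–9 not eliminated is 9, so C7 = 9.

9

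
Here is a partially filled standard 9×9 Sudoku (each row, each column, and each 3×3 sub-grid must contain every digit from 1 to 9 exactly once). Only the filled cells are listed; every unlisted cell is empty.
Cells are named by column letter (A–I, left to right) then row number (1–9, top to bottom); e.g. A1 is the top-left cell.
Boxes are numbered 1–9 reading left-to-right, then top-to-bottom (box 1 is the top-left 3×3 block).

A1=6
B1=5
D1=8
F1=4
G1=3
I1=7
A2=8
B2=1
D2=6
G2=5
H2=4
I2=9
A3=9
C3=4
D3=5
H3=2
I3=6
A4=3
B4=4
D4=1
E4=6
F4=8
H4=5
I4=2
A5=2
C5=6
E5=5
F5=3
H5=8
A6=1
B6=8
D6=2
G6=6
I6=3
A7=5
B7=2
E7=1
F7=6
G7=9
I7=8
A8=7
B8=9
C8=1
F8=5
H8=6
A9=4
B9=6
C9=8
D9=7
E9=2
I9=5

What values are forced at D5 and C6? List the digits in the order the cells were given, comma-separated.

9,5

For D5:
  Consider where 9 can go in row 5.
  B5 is out (column B already has a 9).
  G5 is out (column G already has a 9).
  I5 is out (column I already has a 9).
  So the only cell in row 5 that can hold 9 is D5.
  So D5 = 9.
For C6:
  Consider where 5 can go in row 6.
  E6 is out (column E already has a 5).
  F6 is out (column F already has a 5).
  H6 is out (column H already has a 5).
  So the only cell in row 6 that can hold 5 is C6.
  So C6 = 5.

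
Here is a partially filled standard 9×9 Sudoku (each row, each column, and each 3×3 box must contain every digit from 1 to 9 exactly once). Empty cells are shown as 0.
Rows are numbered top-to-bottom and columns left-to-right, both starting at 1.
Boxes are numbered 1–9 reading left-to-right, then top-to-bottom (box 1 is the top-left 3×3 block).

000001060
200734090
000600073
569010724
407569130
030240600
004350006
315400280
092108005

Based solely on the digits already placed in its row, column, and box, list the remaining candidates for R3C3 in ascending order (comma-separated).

Row 3 already contains {3, 6, 7}.
Column 3 already contains {2, 4, 5, 7, 9}.
Its 3×3 block (box 1) already contains {2}.
Removing those from 1–9 leaves {1, 8} as the candidates for R3C3.

1,8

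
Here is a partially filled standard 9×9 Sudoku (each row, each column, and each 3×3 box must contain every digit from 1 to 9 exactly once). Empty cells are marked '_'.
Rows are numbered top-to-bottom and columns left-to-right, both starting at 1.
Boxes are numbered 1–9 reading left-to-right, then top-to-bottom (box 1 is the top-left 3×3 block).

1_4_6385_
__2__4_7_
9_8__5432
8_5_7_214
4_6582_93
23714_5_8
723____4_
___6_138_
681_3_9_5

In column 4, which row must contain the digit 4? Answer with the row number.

9

Consider where 4 can go in column 4.
r1c4 is out (row 1 already has a 4).
r2c4 is out (row 2 already has a 4).
r3c4 is out (row 3 already has a 4).
r4c4 is out (row 4 already has a 4).
r7c4 is out (row 7 already has a 4).
So the only cell in column 4 that can hold 4 is r9c4.
That is row 9.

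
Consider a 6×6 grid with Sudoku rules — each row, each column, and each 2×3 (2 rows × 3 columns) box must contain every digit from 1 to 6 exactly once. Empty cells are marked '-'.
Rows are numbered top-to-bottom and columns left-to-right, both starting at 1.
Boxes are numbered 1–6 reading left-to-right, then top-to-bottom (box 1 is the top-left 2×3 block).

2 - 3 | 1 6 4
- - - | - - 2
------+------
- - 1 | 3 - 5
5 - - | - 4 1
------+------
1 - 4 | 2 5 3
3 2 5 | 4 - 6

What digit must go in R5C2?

6

Row 5 already contains {1, 2, 3, 4, 5}.
Column 2 already contains {2}.
Its 2×3 block (box 5) already contains {1, 2, 3, 4, 5}.
The only value from 1–6 not eliminated is 6, so R5C2 = 6.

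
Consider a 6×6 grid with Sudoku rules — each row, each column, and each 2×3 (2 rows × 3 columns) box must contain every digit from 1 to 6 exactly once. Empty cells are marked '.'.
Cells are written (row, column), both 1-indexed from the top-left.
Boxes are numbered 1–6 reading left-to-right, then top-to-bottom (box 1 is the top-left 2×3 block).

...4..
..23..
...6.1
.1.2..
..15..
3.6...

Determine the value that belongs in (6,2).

Cell (6,2) itself could take any of {2, 4, 5} by direct elimination.
Consider where 5 can go in row 6.
(6,4) is out (column 4 already has a 5).
(6,5) is out (box 6 already has a 5).
(6,6) is out (box 6 already has a 5).
So the only cell in row 6 that can hold 5 is (6,2).
Therefore (6,2) = 5.

5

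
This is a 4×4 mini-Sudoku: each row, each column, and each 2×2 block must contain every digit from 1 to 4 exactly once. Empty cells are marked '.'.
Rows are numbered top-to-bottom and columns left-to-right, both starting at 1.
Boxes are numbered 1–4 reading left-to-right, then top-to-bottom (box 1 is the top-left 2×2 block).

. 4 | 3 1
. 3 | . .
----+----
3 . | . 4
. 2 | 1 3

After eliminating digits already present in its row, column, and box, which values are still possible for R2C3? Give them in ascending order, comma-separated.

Row 2 already contains {3}.
Column 3 already contains {1, 3}.
Its 2×2 block (box 2) already contains {1, 3}.
Removing those from 1–4 leaves {2, 4} as the candidates for R2C3.

2,4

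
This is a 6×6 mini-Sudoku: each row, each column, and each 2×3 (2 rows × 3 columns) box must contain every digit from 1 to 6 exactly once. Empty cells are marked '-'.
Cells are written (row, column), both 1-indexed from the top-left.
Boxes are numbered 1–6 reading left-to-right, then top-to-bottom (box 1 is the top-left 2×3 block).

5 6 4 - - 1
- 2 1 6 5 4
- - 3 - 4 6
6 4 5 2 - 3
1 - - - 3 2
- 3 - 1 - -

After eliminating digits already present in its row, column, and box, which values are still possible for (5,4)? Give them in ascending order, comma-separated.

4,5

Row 5 already contains {1, 2, 3}.
Column 4 already contains {1, 2, 6}.
Its 2×3 block (box 6) already contains {1, 2, 3}.
Removing those from 1–6 leaves {4, 5} as the candidates for (5,4).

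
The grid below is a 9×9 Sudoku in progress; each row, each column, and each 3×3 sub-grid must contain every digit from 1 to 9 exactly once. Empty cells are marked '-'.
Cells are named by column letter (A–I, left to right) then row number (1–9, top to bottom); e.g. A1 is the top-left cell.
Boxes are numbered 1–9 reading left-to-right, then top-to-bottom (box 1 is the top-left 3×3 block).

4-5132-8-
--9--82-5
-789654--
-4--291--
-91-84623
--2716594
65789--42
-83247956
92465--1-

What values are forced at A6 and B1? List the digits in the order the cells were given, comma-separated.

8,6

For A6:
  Consider where 8 can go in row 6.
  B6 is out (column B already has a 8).
  So the only cell in row 6 that can hold 8 is A6.
  So A6 = 8.
For B1:
  Row 1 already contains {1, 2, 3, 4, 5, 8}.
  Column B already contains {2, 4, 5, 7, 8, 9}.
  Its 3×3 block (box 1) already contains {4, 5, 7, 8, 9}.
  The only value from 1–9 not eliminated is 6, so B1 = 6.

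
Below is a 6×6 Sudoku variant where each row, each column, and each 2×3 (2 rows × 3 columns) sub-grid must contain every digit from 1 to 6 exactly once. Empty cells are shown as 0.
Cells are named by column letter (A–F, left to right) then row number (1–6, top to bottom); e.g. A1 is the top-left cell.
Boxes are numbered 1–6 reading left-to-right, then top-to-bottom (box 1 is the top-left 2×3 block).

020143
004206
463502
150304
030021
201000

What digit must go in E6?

Cell E6 itself could take any of {3, 5, 6} by direct elimination.
Consider where 3 can go in row 6.
B6 is out (column B already has a 3).
D6 is out (column D already has a 3).
F6 is out (column F already has a 3).
So the only cell in row 6 that can hold 3 is E6.
Therefore E6 = 3.

3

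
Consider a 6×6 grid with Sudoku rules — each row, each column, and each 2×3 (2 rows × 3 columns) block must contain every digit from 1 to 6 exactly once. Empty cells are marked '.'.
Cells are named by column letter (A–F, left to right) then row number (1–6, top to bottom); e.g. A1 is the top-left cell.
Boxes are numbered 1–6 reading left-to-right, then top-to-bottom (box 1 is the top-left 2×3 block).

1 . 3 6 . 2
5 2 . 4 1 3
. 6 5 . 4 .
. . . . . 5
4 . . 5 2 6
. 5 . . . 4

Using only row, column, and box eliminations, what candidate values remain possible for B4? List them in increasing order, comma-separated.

1,3,4

Row 4 already contains {5}.
Column B already contains {2, 5, 6}.
Its 2×3 block (box 3) already contains {5, 6}.
Removing those from 1–6 leaves {1, 3, 4} as the candidates for B4.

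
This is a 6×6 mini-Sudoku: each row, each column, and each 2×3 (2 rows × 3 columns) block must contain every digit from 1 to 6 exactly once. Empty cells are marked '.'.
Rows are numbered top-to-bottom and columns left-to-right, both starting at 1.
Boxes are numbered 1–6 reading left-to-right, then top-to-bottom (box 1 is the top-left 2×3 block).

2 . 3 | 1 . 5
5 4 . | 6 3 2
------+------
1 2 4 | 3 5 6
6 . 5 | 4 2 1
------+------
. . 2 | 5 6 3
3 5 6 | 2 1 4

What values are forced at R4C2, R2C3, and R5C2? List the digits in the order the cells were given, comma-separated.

For R4C2:
  Row 4 already contains {1, 2, 4, 5, 6}.
  Column 2 already contains {2, 4, 5}.
  Its 2×3 block (box 3) already contains {1, 2, 4, 5, 6}.
  The only value from 1–6 not eliminated is 3, so R4C2 = 3.
For R2C3:
  Row 2 already contains {2, 3, 4, 5, 6}.
  Column 3 already contains {2, 3, 4, 5, 6}.
  Its 2×3 block (box 1) already contains {2, 3, 4, 5}.
  The only value from 1–6 not eliminated is 1, so R2C3 = 1.
For R5C2:
  Row 5 already contains {2, 3, 5, 6}.
  Column 2 already contains {2, 4, 5}.
  Its 2×3 block (box 5) already contains {2, 3, 5, 6}.
  The only value from 1–6 not eliminated is 1, so R5C2 = 1.

3,1,1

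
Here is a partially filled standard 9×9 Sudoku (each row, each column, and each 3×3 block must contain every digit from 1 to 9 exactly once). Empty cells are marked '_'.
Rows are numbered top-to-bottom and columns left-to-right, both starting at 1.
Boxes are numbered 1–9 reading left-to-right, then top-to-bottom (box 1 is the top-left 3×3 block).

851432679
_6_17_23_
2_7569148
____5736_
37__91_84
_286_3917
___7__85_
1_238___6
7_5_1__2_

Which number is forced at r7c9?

Cell r7c9 itself could take any of {1, 3} by direct elimination.
Consider where 1 can go in row 7.
r7c1 is out (column 1 already has a 1).
r7c2 is out (box 7 already has a 1).
r7c3 is out (column 3 already has a 1).
r7c5 is out (column 5 already has a 1).
r7c6 is out (column 6 already has a 1).
So the only cell in row 7 that can hold 1 is r7c9.
Therefore r7c9 = 1.

1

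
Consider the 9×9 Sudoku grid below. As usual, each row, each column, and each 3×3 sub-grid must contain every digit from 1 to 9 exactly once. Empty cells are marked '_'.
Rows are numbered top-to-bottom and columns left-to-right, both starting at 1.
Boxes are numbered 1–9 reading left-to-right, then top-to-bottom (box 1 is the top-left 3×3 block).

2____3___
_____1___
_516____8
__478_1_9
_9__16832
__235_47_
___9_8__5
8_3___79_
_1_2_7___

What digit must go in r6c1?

Cell r6c1 itself could take any of {1, 6} by direct elimination.
Consider where 1 can go in column 1.
r2c1 is out (row 2 already has a 1). r3c1 is out (row 3 already has a 1). r4c1 is out (row 4 already has a 1). r5c1 is out (row 5 already has a 1). The remaining empty cells in column 1 are similarly blocked.
So the only cell in column 1 that can hold 1 is r6c1.
Therefore r6c1 = 1.

1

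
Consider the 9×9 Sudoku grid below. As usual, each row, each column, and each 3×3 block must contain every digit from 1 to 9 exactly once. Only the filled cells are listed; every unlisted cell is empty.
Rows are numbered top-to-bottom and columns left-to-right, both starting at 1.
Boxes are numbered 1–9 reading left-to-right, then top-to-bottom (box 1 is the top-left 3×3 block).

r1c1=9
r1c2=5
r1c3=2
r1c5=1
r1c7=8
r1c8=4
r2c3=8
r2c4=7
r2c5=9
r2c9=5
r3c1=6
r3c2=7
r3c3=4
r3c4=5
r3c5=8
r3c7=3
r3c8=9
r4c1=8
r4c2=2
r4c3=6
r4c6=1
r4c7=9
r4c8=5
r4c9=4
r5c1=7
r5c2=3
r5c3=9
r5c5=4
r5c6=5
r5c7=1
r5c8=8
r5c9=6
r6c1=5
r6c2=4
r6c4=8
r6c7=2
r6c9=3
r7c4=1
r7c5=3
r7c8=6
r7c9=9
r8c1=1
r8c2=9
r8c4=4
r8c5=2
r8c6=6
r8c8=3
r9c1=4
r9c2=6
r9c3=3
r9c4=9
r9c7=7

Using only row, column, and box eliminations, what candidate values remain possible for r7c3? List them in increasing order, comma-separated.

Row 7 already contains {1, 3, 6, 9}.
Column 3 already contains {2, 3, 4, 6, 8, 9}.
Its 3×3 block (box 7) already contains {1, 3, 4, 6, 9}.
Removing those from 1–9 leaves {5, 7} as the candidates for r7c3.

5,7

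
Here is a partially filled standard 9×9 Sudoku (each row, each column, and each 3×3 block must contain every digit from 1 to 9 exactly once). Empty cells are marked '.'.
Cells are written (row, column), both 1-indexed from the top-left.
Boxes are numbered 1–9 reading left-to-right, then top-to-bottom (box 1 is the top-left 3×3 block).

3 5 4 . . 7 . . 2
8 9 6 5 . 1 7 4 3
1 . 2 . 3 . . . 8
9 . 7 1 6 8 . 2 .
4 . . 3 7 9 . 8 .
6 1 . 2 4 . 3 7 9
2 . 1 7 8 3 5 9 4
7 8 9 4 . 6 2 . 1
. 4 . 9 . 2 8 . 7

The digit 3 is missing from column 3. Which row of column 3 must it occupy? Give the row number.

9

Consider where 3 can go in column 3.
(5,3) is out (row 5 already has a 3).
(6,3) is out (row 6 already has a 3).
So the only cell in column 3 that can hold 3 is (9,3).
That is row 9.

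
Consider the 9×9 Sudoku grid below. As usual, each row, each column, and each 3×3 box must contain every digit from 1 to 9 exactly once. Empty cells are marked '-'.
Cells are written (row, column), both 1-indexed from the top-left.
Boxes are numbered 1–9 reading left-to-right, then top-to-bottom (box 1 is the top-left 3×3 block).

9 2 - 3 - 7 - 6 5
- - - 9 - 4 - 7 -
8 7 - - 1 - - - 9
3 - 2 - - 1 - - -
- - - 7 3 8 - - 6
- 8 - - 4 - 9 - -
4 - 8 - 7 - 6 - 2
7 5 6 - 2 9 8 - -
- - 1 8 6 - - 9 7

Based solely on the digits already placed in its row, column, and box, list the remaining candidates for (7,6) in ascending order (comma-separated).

Row 7 already contains {2, 4, 6, 7, 8}.
Column 6 already contains {1, 4, 7, 8, 9}.
Its 3×3 block (box 8) already contains {2, 6, 7, 8, 9}.
Removing those from 1–9 leaves {3, 5} as the candidates for (7,6).

3,5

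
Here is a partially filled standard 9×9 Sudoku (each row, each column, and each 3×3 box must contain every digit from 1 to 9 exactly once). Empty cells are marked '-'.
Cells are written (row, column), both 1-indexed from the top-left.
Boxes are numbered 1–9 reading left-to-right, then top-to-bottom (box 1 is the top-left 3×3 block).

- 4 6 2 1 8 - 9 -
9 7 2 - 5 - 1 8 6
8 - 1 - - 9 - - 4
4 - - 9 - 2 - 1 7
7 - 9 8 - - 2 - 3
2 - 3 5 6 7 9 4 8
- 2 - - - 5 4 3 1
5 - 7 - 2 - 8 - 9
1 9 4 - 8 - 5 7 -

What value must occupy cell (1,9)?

5

Row 1 already contains {1, 2, 4, 6, 8, 9}.
Column 9 already contains {1, 3, 4, 6, 7, 8, 9}.
Its 3×3 block (box 3) already contains {1, 4, 6, 8, 9}.
The only value from 1–9 not eliminated is 5, so (1,9) = 5.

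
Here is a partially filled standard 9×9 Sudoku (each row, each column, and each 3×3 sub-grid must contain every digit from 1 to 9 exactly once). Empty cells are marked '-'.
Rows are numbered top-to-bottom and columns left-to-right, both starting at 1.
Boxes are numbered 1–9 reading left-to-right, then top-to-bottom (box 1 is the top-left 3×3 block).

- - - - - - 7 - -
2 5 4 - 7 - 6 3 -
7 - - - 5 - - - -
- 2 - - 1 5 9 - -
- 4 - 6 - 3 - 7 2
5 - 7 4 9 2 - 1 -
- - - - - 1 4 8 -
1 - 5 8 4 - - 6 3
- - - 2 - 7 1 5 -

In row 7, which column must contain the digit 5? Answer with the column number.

4

Consider where 5 can go in row 7.
r7c1 is out (column 1 already has a 5).
r7c2 is out (column 2 already has a 5).
r7c3 is out (column 3 already has a 5).
r7c5 is out (column 5 already has a 5).
r7c9 is out (box 9 already has a 5).
So the only cell in row 7 that can hold 5 is r7c4.
That is column 4.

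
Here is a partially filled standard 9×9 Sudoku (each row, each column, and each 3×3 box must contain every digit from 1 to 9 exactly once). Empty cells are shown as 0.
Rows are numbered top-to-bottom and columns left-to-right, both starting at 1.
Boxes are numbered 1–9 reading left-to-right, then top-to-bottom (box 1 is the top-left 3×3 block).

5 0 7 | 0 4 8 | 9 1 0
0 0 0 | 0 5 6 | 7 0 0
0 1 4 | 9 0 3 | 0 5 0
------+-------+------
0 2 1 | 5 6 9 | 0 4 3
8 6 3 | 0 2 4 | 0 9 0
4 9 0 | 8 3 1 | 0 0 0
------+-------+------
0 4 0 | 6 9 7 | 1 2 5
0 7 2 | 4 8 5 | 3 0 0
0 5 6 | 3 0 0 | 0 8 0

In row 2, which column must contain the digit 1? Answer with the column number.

Consider where 1 can go in row 2.
r2c1 is out (box 1 already has a 1).
r2c2 is out (column 2 already has a 1).
r2c3 is out (column 3 already has a 1).
r2c8 is out (column 8 already has a 1).
r2c9 is out (box 3 already has a 1).
So the only cell in row 2 that can hold 1 is r2c4.
That is column 4.

4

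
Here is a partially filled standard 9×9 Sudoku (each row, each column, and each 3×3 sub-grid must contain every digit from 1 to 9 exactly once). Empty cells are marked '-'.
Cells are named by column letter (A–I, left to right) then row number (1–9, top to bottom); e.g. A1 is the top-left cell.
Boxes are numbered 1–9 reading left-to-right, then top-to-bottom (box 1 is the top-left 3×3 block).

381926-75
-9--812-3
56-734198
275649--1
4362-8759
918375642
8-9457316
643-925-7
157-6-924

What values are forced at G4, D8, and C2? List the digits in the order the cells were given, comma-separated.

8,1,4

For G4:
  Row 4 already contains {1, 2, 4, 5, 6, 7, 9}.
  Column G already contains {1, 2, 3, 5, 6, 7, 9}.
  Its 3×3 block (box 6) already contains {1, 2, 4, 5, 6, 7, 9}.
  The only value from 1–9 not eliminated is 8, so G4 = 8.
For D8:
  Consider where 1 can go in box 8.
  D9 is out (row 9 already has a 1).
  F9 is out (row 9 already has a 1).
  So the only cell in box 8 that can hold 1 is D8.
  So D8 = 1.
For C2:
  Row 2 already contains {1, 2, 3, 8, 9}.
  Column C already contains {1, 3, 5, 6, 7, 8, 9}.
  Its 3×3 block (box 1) already contains {1, 3, 5, 6, 8, 9}.
  The only value from 1–9 not eliminated is 4, so C2 = 4.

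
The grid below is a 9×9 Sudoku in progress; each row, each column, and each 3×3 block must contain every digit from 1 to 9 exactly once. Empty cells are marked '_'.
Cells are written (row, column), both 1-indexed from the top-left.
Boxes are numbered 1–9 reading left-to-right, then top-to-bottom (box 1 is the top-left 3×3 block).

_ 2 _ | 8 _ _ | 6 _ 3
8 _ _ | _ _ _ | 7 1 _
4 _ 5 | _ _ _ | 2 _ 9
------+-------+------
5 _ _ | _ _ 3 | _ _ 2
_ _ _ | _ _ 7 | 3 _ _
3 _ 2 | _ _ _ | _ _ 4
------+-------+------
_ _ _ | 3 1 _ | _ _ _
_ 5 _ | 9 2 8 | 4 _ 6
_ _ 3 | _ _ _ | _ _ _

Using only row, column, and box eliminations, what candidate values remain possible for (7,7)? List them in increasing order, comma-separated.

Row 7 already contains {1, 3}.
Column 7 already contains {2, 3, 4, 6, 7}.
Its 3×3 block (box 9) already contains {4, 6}.
Removing those from 1–9 leaves {5, 8, 9} as the candidates for (7,7).

5,8,9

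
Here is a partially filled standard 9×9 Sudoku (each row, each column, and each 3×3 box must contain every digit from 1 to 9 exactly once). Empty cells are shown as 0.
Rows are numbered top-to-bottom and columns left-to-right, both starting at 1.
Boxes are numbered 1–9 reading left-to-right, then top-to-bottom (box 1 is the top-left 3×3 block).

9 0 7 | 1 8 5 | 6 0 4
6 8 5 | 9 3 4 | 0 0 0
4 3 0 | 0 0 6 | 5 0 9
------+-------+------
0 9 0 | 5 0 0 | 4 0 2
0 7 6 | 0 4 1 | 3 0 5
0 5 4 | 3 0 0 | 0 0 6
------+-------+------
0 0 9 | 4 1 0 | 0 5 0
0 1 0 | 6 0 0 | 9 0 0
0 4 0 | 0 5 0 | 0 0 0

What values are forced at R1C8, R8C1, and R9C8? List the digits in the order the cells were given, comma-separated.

3,5,6

For R1C8:
  Consider where 3 can go in box 3.
  R2C7 is out (row 2 already has a 3).
  R2C8 is out (row 2 already has a 3).
  R2C9 is out (row 2 already has a 3).
  R3C8 is out (row 3 already has a 3).
  So the only cell in box 3 that can hold 3 is R1C8.
  So R1C8 = 3.
For R8C1:
  Consider where 5 can go in row 8.
  R8C3 is out (column 3 already has a 5).
  R8C5 is out (column 5 already has a 5).
  R8C6 is out (column 6 already has a 5).
  R8C8 is out (column 8 already has a 5).
  R8C9 is out (column 9 already has a 5).
  So the only cell in row 8 that can hold 5 is R8C1.
  So R8C1 = 5.
For R9C8:
  Consider where 6 can go in row 9.
  R9C1 is out (column 1 already has a 6). R9C3 is out (column 3 already has a 6). R9C4 is out (column 4 already has a 6). R9C6 is out (column 6 already has a 6). The remaining empty cells in row 9 are similarly blocked.
  So the only cell in row 9 that can hold 6 is R9C8.
  So R9C8 = 6.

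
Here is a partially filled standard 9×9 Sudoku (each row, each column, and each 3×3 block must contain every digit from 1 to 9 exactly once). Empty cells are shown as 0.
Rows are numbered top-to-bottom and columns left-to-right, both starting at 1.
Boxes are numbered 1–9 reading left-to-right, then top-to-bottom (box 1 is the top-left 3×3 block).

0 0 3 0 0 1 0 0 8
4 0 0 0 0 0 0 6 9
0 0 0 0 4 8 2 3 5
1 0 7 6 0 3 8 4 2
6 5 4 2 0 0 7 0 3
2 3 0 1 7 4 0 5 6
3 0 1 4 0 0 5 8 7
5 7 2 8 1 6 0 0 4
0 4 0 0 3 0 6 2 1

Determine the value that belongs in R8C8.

Row 8 already contains {1, 2, 4, 5, 6, 7, 8}.
Column 8 already contains {2, 3, 4, 5, 6, 8}.
Its 3×3 block (box 9) already contains {1, 2, 4, 5, 6, 7, 8}.
The only value from 1–9 not eliminated is 9, so R8C8 = 9.

9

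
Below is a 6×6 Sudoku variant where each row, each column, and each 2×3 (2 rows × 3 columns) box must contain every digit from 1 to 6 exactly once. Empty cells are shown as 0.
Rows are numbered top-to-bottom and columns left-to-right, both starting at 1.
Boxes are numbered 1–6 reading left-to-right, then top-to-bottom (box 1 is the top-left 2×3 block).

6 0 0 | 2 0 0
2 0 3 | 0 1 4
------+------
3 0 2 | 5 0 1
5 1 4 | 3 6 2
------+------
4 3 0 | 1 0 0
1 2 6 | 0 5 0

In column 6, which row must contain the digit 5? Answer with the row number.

1

Consider where 5 can go in column 6.
r5c6 is out (box 6 already has a 5).
r6c6 is out (row 6 already has a 5).
So the only cell in column 6 that can hold 5 is r1c6.
That is row 1.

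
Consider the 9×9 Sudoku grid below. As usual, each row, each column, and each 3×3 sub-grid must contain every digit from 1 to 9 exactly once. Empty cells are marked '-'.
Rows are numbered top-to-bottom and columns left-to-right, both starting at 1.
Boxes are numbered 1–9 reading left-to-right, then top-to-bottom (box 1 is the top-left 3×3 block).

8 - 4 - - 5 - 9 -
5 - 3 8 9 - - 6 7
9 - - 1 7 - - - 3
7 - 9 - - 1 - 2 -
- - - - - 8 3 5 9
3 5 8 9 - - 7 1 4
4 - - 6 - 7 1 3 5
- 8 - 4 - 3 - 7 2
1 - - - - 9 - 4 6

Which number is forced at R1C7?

2

Row 1 already contains {4, 5, 8, 9}.
Column 7 already contains {1, 3, 7}.
Its 3×3 block (box 3) already contains {3, 6, 7, 9}.
The only value from 1–9 not eliminated is 2, so R1C7 = 2.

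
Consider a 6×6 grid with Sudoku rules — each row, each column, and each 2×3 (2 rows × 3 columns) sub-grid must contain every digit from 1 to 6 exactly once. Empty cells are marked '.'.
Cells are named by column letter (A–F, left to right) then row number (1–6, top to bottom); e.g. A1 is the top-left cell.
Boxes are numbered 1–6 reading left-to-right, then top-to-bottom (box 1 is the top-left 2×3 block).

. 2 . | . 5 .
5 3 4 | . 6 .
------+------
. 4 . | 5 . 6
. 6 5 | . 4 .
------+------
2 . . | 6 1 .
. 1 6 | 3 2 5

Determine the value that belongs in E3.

3

Row 3 already contains {4, 5, 6}.
Column E already contains {1, 2, 4, 5, 6}.
Its 2×3 block (box 4) already contains {4, 5, 6}.
The only value from 1–6 not eliminated is 3, so E3 = 3.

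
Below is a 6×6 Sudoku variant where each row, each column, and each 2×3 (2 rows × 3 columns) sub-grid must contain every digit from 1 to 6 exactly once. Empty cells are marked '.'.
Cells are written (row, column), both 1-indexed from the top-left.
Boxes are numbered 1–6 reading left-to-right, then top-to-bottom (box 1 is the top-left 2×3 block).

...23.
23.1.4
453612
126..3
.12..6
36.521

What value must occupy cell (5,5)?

Row 5 already contains {1, 2, 6}.
Column 5 already contains {1, 2, 3}.
Its 2×3 block (box 6) already contains {1, 2, 5, 6}.
The only value from 1–6 not eliminated is 4, so (5,5) = 4.

4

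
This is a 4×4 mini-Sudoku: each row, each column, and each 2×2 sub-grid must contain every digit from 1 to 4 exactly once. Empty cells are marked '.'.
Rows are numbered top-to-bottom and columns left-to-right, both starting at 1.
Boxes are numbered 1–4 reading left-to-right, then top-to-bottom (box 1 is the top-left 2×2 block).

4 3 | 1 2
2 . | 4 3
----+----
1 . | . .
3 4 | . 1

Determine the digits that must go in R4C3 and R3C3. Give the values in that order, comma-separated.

2,3

For R4C3:
  Row 4 already contains {1, 3, 4}.
  Column 3 already contains {1, 4}.
  Its 2×2 block (box 4) already contains {1}.
  The only value from 1–4 not eliminated is 2, so R4C3 = 2.
For R3C3:
  Consider where 3 can go in column 3.
  R4C3 is out (row 4 already has a 3).
  So the only cell in column 3 that can hold 3 is R3C3.
  So R3C3 = 3.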